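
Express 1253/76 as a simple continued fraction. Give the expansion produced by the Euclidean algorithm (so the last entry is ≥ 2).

1253 = 16×76 + 37
76 = 2×37 + 2
37 = 18×2 + 1
2 = 2×1 + 0  (stop)
So 1253/76 = [16; 2, 18, 2].

[16; 2, 18, 2]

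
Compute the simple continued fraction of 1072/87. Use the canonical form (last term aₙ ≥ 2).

[12; 3, 9, 3]

1072 = 12*87 + 28
87 = 3*28 + 3
28 = 9*3 + 1
3 = 3*1 + 0  (stop)
So 1072/87 = [12; 3, 9, 3].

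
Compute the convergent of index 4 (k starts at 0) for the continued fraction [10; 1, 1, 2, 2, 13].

Using pₖ = aₖpₖ₋₁ + pₖ₋₂, qₖ = aₖqₖ₋₁ + qₖ₋₂ (with p₋₁=1, p₋₂=0, q₋₁=0, q₋₂=1):
  k=0: a=10, p=10, q=1
  k=1: a=1, p=11, q=1
  k=2: a=1, p=21, q=2
  k=3: a=2, p=53, q=5
  k=4: a=2, p=127, q=12

127/12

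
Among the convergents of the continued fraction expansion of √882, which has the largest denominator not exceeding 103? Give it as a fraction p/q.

√882 = [29; 1, 2, 3, 6, 3, 2, 1, 58, …] (period length 8).
Convergents:
  p_0/q_0 = 29/1
  p_1/q_1 = 30/1
  p_2/q_2 = 89/3
  p_3/q_3 = 297/10
  p_4/q_4 = 1871/63
  p_5/q_5 = 5910/199
q_4 = 63 ≤ 103 < 199 = q_5, so the answer is 1871/63.

1871/63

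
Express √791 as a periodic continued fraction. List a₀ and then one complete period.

a₀ = ⌊√791⌋ = 28.
With m₀=0, d₀=1 and mₖ₊₁ = dₖaₖ − mₖ, dₖ₊₁ = (n − mₖ₊₁²)/dₖ, aₖ₊₁ = ⌊(a₀+mₖ₊₁)/dₖ₊₁⌋:
  k=1: m=28, d=7, a=8
  k=2: m=28, d=1, a=56
d=1 and a=2a₀=56 at k=2, so the next step gives (m, d) = (28, 7) again — its k=1 value — and the period has length 2.

[28; 8, 56]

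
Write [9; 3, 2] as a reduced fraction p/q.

65/7

Fold from the inside: start with 2/1.
  3 + 1/2 = 7/2
  9 + 2/7 = 65/7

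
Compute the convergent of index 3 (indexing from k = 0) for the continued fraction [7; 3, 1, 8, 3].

254/35

Using pₖ = aₖpₖ₋₁ + pₖ₋₂, qₖ = aₖqₖ₋₁ + qₖ₋₂ (with p₋₁=1, p₋₂=0, q₋₁=0, q₋₂=1):
  k=0: a=7, p=7, q=1
  k=1: a=3, p=22, q=3
  k=2: a=1, p=29, q=4
  k=3: a=8, p=254, q=35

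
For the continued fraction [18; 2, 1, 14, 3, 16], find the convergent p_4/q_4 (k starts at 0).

Using pₖ = aₖpₖ₋₁ + pₖ₋₂, qₖ = aₖqₖ₋₁ + qₖ₋₂ (with p₋₁=1, p₋₂=0, q₋₁=0, q₋₂=1):
  k=0: a=18, p=18, q=1
  k=1: a=2, p=37, q=2
  k=2: a=1, p=55, q=3
  k=3: a=14, p=807, q=44
  k=4: a=3, p=2476, q=135

2476/135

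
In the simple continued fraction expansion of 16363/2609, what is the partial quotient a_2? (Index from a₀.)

16363 = 6·2609 + 709   →  a_0 = 6
2609 = 3·709 + 482   →  a_1 = 3
709 = 1·482 + 227   →  a_2 = 1

1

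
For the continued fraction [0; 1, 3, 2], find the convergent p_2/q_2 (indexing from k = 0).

3/4

Using pₖ = aₖpₖ₋₁ + pₖ₋₂, qₖ = aₖqₖ₋₁ + qₖ₋₂ (with p₋₁=1, p₋₂=0, q₋₁=0, q₋₂=1):
  k=0: a=0, p=0, q=1
  k=1: a=1, p=1, q=1
  k=2: a=3, p=3, q=4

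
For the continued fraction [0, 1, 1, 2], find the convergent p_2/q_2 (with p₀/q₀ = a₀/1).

Using pₖ = aₖpₖ₋₁ + pₖ₋₂, qₖ = aₖqₖ₋₁ + qₖ₋₂ (with p₋₁=1, p₋₂=0, q₋₁=0, q₋₂=1):
  k=0: a=0, p=0, q=1
  k=1: a=1, p=1, q=1
  k=2: a=1, p=1, q=2

1/2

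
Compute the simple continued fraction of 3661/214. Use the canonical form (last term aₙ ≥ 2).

[17; 9, 3, 3, 2]

3661 = 17·214 + 23
214 = 9·23 + 7
23 = 3·7 + 2
7 = 3·2 + 1
2 = 2·1 + 0  (stop)
So 3661/214 = [17; 9, 3, 3, 2].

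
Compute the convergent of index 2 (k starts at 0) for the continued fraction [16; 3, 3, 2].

163/10

Using pₖ = aₖpₖ₋₁ + pₖ₋₂, qₖ = aₖqₖ₋₁ + qₖ₋₂ (with p₋₁=1, p₋₂=0, q₋₁=0, q₋₂=1):
  k=0: a=16, p=16, q=1
  k=1: a=3, p=49, q=3
  k=2: a=3, p=163, q=10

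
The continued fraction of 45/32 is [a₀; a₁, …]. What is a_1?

2

45 = 1·32 + 13   →  a_0 = 1
32 = 2·13 + 6   →  a_1 = 2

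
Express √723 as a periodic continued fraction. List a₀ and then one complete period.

a₀ = ⌊√723⌋ = 26.
With m₀=0, d₀=1 and mₖ₊₁ = dₖaₖ − mₖ, dₖ₊₁ = (n − mₖ₊₁²)/dₖ, aₖ₊₁ = ⌊(a₀+mₖ₊₁)/dₖ₊₁⌋:
  k=1: m=26, d=47, a=1
  k=2: m=21, d=6, a=7
  k=3: m=21, d=47, a=1
  k=4: m=26, d=1, a=52
d=1 and a=2a₀=52 at k=4, so the next step gives (m, d) = (26, 47) again — its k=1 value — and the period has length 4.

[26; 1, 7, 1, 52]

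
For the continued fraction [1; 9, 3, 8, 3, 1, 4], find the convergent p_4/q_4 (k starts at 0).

805/727

Using pₖ = aₖpₖ₋₁ + pₖ₋₂, qₖ = aₖqₖ₋₁ + qₖ₋₂ (with p₋₁=1, p₋₂=0, q₋₁=0, q₋₂=1):
  k=0: a=1, p=1, q=1
  k=1: a=9, p=10, q=9
  k=2: a=3, p=31, q=28
  k=3: a=8, p=258, q=233
  k=4: a=3, p=805, q=727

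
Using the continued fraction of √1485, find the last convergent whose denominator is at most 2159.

82582/2143

√1485 = [38; 1, 1, 6, 1, 1, 76, …] (period length 6).
Convergents:
  p_0/q_0 = 38/1
  p_1/q_1 = 39/1
  p_2/q_2 = 77/2
  p_3/q_3 = 501/13
  p_4/q_4 = 578/15
  p_5/q_5 = 1079/28
  p_6/q_6 = 82582/2143
  p_7/q_7 = 83661/2171
q_6 = 2143 ≤ 2159 < 2171 = q_7, so the answer is 82582/2143.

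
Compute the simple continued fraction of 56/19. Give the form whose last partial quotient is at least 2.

[2; 1, 18]

56 = 2×19 + 18
19 = 1×18 + 1
18 = 18×1 + 0  (stop)
So 56/19 = [2; 1, 18].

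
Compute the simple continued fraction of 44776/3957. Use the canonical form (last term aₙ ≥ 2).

[11; 3, 5, 1, 18, 11]

44776 = 11·3957 + 1249
3957 = 3·1249 + 210
1249 = 5·210 + 199
210 = 1·199 + 11
199 = 18·11 + 1
11 = 11·1 + 0  (stop)
So 44776/3957 = [11; 3, 5, 1, 18, 11].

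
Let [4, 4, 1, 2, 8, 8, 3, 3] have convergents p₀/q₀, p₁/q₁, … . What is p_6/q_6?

12502/2967

Using pₖ = aₖpₖ₋₁ + pₖ₋₂, qₖ = aₖqₖ₋₁ + qₖ₋₂ (with p₋₁=1, p₋₂=0, q₋₁=0, q₋₂=1):
  k=0: a=4, p=4, q=1
  k=1: a=4, p=17, q=4
  k=2: a=1, p=21, q=5
  k=3: a=2, p=59, q=14
  k=4: a=8, p=493, q=117
  k=5: a=8, p=4003, q=950
  k=6: a=3, p=12502, q=2967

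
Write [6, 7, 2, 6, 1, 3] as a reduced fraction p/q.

Fold from the inside: start with 3/1.
  1 + 1/3 = 4/3
  6 + 3/4 = 27/4
  2 + 4/27 = 58/27
  7 + 27/58 = 433/58
  6 + 58/433 = 2656/433

2656/433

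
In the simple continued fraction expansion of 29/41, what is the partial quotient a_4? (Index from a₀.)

2

29 = 0·41 + 29   →  a_0 = 0
41 = 1·29 + 12   →  a_1 = 1
29 = 2·12 + 5   →  a_2 = 2
12 = 2·5 + 2   →  a_3 = 2
5 = 2·2 + 1   →  a_4 = 2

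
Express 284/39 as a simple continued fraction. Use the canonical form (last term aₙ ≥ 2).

284 = 7*39 + 11
39 = 3*11 + 6
11 = 1*6 + 5
6 = 1*5 + 1
5 = 5*1 + 0  (stop)
So 284/39 = [7; 3, 1, 1, 5].

[7; 3, 1, 1, 5]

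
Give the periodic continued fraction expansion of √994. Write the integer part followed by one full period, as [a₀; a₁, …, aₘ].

[31; 1, 1, 8, 1, 1, 62]

a₀ = ⌊√994⌋ = 31.
With m₀=0, d₀=1 and mₖ₊₁ = dₖaₖ − mₖ, dₖ₊₁ = (n − mₖ₊₁²)/dₖ, aₖ₊₁ = ⌊(a₀+mₖ₊₁)/dₖ₊₁⌋:
  k=1: m=31, d=33, a=1
  k=2: m=2, d=30, a=1
  k=3: m=28, d=7, a=8
  k=4: m=28, d=30, a=1
  k=5: m=2, d=33, a=1
  k=6: m=31, d=1, a=62
d=1 and a=2a₀=62 at k=6, so the next step gives (m, d) = (31, 33) again — its k=1 value — and the period has length 6.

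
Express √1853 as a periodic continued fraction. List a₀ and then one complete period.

a₀ = ⌊√1853⌋ = 43.
With m₀=0, d₀=1 and mₖ₊₁ = dₖaₖ − mₖ, dₖ₊₁ = (n − mₖ₊₁²)/dₖ, aₖ₊₁ = ⌊(a₀+mₖ₊₁)/dₖ₊₁⌋:
  k=1: m=43, d=4, a=21
  k=2: m=41, d=43, a=1
  k=3: m=2, d=43, a=1
  k=4: m=41, d=4, a=21
  k=5: m=43, d=1, a=86
d=1 and a=2a₀=86 at k=5, so the next step gives (m, d) = (43, 4) again — its k=1 value — and the period has length 5.

[43; 21, 1, 1, 21, 86]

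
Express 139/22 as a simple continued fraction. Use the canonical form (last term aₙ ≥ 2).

[6; 3, 7]

139 = 6*22 + 7
22 = 3*7 + 1
7 = 7*1 + 0  (stop)
So 139/22 = [6; 3, 7].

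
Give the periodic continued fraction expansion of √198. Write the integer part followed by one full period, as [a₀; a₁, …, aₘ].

[14; 14, 28]

a₀ = ⌊√198⌋ = 14.
With m₀=0, d₀=1 and mₖ₊₁ = dₖaₖ − mₖ, dₖ₊₁ = (n − mₖ₊₁²)/dₖ, aₖ₊₁ = ⌊(a₀+mₖ₊₁)/dₖ₊₁⌋:
  k=1: m=14, d=2, a=14
  k=2: m=14, d=1, a=28
d=1 and a=2a₀=28 at k=2, so the next step gives (m, d) = (14, 2) again — its k=1 value — and the period has length 2.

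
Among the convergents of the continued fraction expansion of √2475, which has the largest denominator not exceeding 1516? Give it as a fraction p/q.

59351/1193

√2475 = [49; 1, 2, 1, 98, …] (period length 4).
Convergents:
  p_0/q_0 = 49/1
  p_1/q_1 = 50/1
  p_2/q_2 = 149/3
  p_3/q_3 = 199/4
  p_4/q_4 = 19651/395
  p_5/q_5 = 19850/399
  p_6/q_6 = 59351/1193
  p_7/q_7 = 79201/1592
q_6 = 1193 ≤ 1516 < 1592 = q_7, so the answer is 59351/1193.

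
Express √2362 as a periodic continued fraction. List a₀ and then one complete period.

a₀ = ⌊√2362⌋ = 48.

[48; 1, 1, 1, 1, 96]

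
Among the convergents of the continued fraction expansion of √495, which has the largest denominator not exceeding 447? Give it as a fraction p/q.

√495 = [22; 4, 44, …] (period length 2).
Convergents:
  p_0/q_0 = 22/1
  p_1/q_1 = 89/4
  p_2/q_2 = 3938/177
  p_3/q_3 = 15841/712
q_2 = 177 ≤ 447 < 712 = q_3, so the answer is 3938/177.

3938/177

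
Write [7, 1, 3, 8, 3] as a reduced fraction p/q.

799/103

Fold from the inside: start with 3/1.
  8 + 1/3 = 25/3
  3 + 3/25 = 78/25
  1 + 25/78 = 103/78
  7 + 78/103 = 799/103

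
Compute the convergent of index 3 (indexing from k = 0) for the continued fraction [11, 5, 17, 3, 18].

2945/263

Using pₖ = aₖpₖ₋₁ + pₖ₋₂, qₖ = aₖqₖ₋₁ + qₖ₋₂ (with p₋₁=1, p₋₂=0, q₋₁=0, q₋₂=1):
  k=0: a=11, p=11, q=1
  k=1: a=5, p=56, q=5
  k=2: a=17, p=963, q=86
  k=3: a=3, p=2945, q=263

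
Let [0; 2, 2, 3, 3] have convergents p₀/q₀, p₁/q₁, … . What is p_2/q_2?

2/5

Using pₖ = aₖpₖ₋₁ + pₖ₋₂, qₖ = aₖqₖ₋₁ + qₖ₋₂ (with p₋₁=1, p₋₂=0, q₋₁=0, q₋₂=1):
  k=0: a=0, p=0, q=1
  k=1: a=2, p=1, q=2
  k=2: a=2, p=2, q=5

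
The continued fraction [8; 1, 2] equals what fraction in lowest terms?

26/3

Using pₖ = aₖpₖ₋₁ + pₖ₋₂ and qₖ = aₖqₖ₋₁ + qₖ₋₂:
  k=0: a=8, p=8, q=1
  k=1: a=1, p=9, q=1
  k=2: a=2, p=26, q=3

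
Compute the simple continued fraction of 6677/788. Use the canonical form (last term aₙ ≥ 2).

6677 = 8*788 + 373
788 = 2*373 + 42
373 = 8*42 + 37
42 = 1*37 + 5
37 = 7*5 + 2
5 = 2*2 + 1
2 = 2*1 + 0  (stop)
So 6677/788 = [8; 2, 8, 1, 7, 2, 2].

[8; 2, 8, 1, 7, 2, 2]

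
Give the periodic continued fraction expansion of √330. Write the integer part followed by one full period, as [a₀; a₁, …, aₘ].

[18; 6, 36]

a₀ = ⌊√330⌋ = 18.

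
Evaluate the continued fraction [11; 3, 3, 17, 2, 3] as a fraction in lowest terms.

Fold from the inside: start with 3/1.
  2 + 1/3 = 7/3
  17 + 3/7 = 122/7
  3 + 7/122 = 373/122
  3 + 122/373 = 1241/373
  11 + 373/1241 = 14024/1241

14024/1241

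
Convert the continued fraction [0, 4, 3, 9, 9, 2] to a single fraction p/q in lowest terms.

538/2325

Using pₖ = aₖpₖ₋₁ + pₖ₋₂ and qₖ = aₖqₖ₋₁ + qₖ₋₂:
  k=0: a=0, p=0, q=1
  k=1: a=4, p=1, q=4
  k=2: a=3, p=3, q=13
  k=3: a=9, p=28, q=121
  k=4: a=9, p=255, q=1102
  k=5: a=2, p=538, q=2325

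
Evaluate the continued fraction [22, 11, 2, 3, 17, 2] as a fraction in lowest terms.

62861/2846

Fold from the inside: start with 2/1.
  17 + 1/2 = 35/2
  3 + 2/35 = 107/35
  2 + 35/107 = 249/107
  11 + 107/249 = 2846/249
  22 + 249/2846 = 62861/2846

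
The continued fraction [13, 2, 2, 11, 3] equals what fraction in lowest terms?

2359/176

Fold from the inside: start with 3/1.
  11 + 1/3 = 34/3
  2 + 3/34 = 71/34
  2 + 34/71 = 176/71
  13 + 71/176 = 2359/176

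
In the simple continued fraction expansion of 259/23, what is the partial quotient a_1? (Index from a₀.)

3

259 = 11·23 + 6   →  a_0 = 11
23 = 3·6 + 5   →  a_1 = 3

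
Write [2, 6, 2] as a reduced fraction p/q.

Fold from the inside: start with 2/1.
  6 + 1/2 = 13/2
  2 + 2/13 = 28/13

28/13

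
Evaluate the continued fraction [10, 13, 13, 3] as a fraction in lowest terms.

Fold from the inside: start with 3/1.
  13 + 1/3 = 40/3
  13 + 3/40 = 523/40
  10 + 40/523 = 5270/523

5270/523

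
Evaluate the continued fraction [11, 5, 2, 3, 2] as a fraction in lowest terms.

Fold from the inside: start with 2/1.
  3 + 1/2 = 7/2
  2 + 2/7 = 16/7
  5 + 7/16 = 87/16
  11 + 16/87 = 973/87

973/87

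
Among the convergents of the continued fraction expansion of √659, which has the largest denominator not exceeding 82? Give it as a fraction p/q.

√659 = [25; 1, 2, 25, 2, 1, 50, …] (period length 6).
Convergents:
  p_0/q_0 = 25/1
  p_1/q_1 = 26/1
  p_2/q_2 = 77/3
  p_3/q_3 = 1951/76
  p_4/q_4 = 3979/155
q_3 = 76 ≤ 82 < 155 = q_4, so the answer is 1951/76.

1951/76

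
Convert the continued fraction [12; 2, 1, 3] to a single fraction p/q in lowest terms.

Using pₖ = aₖpₖ₋₁ + pₖ₋₂ and qₖ = aₖqₖ₋₁ + qₖ₋₂:
  k=0: a=12, p=12, q=1
  k=1: a=2, p=25, q=2
  k=2: a=1, p=37, q=3
  k=3: a=3, p=136, q=11

136/11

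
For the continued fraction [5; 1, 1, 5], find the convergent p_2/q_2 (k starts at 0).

Using pₖ = aₖpₖ₋₁ + pₖ₋₂, qₖ = aₖqₖ₋₁ + qₖ₋₂ (with p₋₁=1, p₋₂=0, q₋₁=0, q₋₂=1):
  k=0: a=5, p=5, q=1
  k=1: a=1, p=6, q=1
  k=2: a=1, p=11, q=2

11/2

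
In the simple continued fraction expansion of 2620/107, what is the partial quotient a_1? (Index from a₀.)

2

2620 = 24·107 + 52   →  a_0 = 24
107 = 2·52 + 3   →  a_1 = 2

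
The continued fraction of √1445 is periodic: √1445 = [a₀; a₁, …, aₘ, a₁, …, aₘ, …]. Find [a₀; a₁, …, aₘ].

a₀ = ⌊√1445⌋ = 38.
With m₀=0, d₀=1 and mₖ₊₁ = dₖaₖ − mₖ, dₖ₊₁ = (n − mₖ₊₁²)/dₖ, aₖ₊₁ = ⌊(a₀+mₖ₊₁)/dₖ₊₁⌋:
  k=1: m=38, d=1, a=76
d=1 and a=2a₀=76 at k=1, so the next step gives (m, d) = (38, 1) again — its k=1 value — and the period has length 1.

[38; 76]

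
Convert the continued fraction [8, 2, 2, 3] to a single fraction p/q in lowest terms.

Fold from the inside: start with 3/1.
  2 + 1/3 = 7/3
  2 + 3/7 = 17/7
  8 + 7/17 = 143/17

143/17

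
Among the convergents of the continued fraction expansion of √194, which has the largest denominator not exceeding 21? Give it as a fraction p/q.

195/14

√194 = [13; 1, 12, 1, 26, …] (period length 4).
Convergents:
  p_0/q_0 = 13/1
  p_1/q_1 = 14/1
  p_2/q_2 = 181/13
  p_3/q_3 = 195/14
  p_4/q_4 = 5251/377
q_3 = 14 ≤ 21 < 377 = q_4, so the answer is 195/14.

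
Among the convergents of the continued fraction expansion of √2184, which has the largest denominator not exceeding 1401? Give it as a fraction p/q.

65006/1391

√2184 = [46; 1, 2, 1, 2, 1, 92, …] (period length 6).
Convergents:
  p_0/q_0 = 46/1
  p_1/q_1 = 47/1
  p_2/q_2 = 140/3
  p_3/q_3 = 187/4
  p_4/q_4 = 514/11
  p_5/q_5 = 701/15
  p_6/q_6 = 65006/1391
  p_7/q_7 = 65707/1406
q_6 = 1391 ≤ 1401 < 1406 = q_7, so the answer is 65006/1391.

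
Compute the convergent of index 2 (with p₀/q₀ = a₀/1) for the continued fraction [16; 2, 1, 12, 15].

Using pₖ = aₖpₖ₋₁ + pₖ₋₂, qₖ = aₖqₖ₋₁ + qₖ₋₂ (with p₋₁=1, p₋₂=0, q₋₁=0, q₋₂=1):
  k=0: a=16, p=16, q=1
  k=1: a=2, p=33, q=2
  k=2: a=1, p=49, q=3

49/3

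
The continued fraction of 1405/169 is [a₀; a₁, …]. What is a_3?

3

1405 = 8·169 + 53   →  a_0 = 8
169 = 3·53 + 10   →  a_1 = 3
53 = 5·10 + 3   →  a_2 = 5
10 = 3·3 + 1   →  a_3 = 3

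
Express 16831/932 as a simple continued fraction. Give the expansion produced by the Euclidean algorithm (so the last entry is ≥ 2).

[18; 16, 1, 17, 3]

16831 = 18×932 + 55
932 = 16×55 + 52
55 = 1×52 + 3
52 = 17×3 + 1
3 = 3×1 + 0  (stop)
So 16831/932 = [18; 16, 1, 17, 3].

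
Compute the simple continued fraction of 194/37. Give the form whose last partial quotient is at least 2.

194 = 5*37 + 9
37 = 4*9 + 1
9 = 9*1 + 0  (stop)
So 194/37 = [5; 4, 9].

[5; 4, 9]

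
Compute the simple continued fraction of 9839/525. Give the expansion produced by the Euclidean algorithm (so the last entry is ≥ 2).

9839 = 18×525 + 389
525 = 1×389 + 136
389 = 2×136 + 117
136 = 1×117 + 19
117 = 6×19 + 3
19 = 6×3 + 1
3 = 3×1 + 0  (stop)
So 9839/525 = [18; 1, 2, 1, 6, 6, 3].

[18; 1, 2, 1, 6, 6, 3]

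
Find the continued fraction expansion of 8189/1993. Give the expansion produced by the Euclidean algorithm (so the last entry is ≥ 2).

[4; 9, 5, 2, 2, 1, 5]

8189 = 4·1993 + 217
1993 = 9·217 + 40
217 = 5·40 + 17
40 = 2·17 + 6
17 = 2·6 + 5
6 = 1·5 + 1
5 = 5·1 + 0  (stop)
So 8189/1993 = [4; 9, 5, 2, 2, 1, 5].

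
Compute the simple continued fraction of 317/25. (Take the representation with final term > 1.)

[12; 1, 2, 8]

317 = 12×25 + 17
25 = 1×17 + 8
17 = 2×8 + 1
8 = 8×1 + 0  (stop)
So 317/25 = [12; 1, 2, 8].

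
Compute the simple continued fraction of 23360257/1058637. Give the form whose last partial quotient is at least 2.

23360257 = 22×1058637 + 70243
1058637 = 15×70243 + 4992
70243 = 14×4992 + 355
4992 = 14×355 + 22
355 = 16×22 + 3
22 = 7×3 + 1
3 = 3×1 + 0  (stop)
So 23360257/1058637 = [22; 15, 14, 14, 16, 7, 3].

[22; 15, 14, 14, 16, 7, 3]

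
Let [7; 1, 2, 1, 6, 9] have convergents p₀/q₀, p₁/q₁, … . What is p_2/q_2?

23/3

Using pₖ = aₖpₖ₋₁ + pₖ₋₂, qₖ = aₖqₖ₋₁ + qₖ₋₂ (with p₋₁=1, p₋₂=0, q₋₁=0, q₋₂=1):
  k=0: a=7, p=7, q=1
  k=1: a=1, p=8, q=1
  k=2: a=2, p=23, q=3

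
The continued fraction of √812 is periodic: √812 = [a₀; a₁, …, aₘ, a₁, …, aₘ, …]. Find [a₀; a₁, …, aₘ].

[28; 2, 56]

a₀ = ⌊√812⌋ = 28.
With m₀=0, d₀=1 and mₖ₊₁ = dₖaₖ − mₖ, dₖ₊₁ = (n − mₖ₊₁²)/dₖ, aₖ₊₁ = ⌊(a₀+mₖ₊₁)/dₖ₊₁⌋:
  k=1: m=28, d=28, a=2
  k=2: m=28, d=1, a=56
d=1 and a=2a₀=56 at k=2, so the next step gives (m, d) = (28, 28) again — its k=1 value — and the period has length 2.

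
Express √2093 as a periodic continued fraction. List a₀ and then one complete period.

[45; 1, 2, 1, 90]

a₀ = ⌊√2093⌋ = 45.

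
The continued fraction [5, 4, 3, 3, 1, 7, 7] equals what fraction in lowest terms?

Fold from the inside: start with 7/1.
  7 + 1/7 = 50/7
  1 + 7/50 = 57/50
  3 + 50/57 = 221/57
  3 + 57/221 = 720/221
  4 + 221/720 = 3101/720
  5 + 720/3101 = 16225/3101

16225/3101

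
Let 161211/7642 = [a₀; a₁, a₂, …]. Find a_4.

161211 = 21·7642 + 729   →  a_0 = 21
7642 = 10·729 + 352   →  a_1 = 10
729 = 2·352 + 25   →  a_2 = 2
352 = 14·25 + 2   →  a_3 = 14
25 = 12·2 + 1   →  a_4 = 12

12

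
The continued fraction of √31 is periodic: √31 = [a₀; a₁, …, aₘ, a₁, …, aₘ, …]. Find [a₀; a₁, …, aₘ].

[5; 1, 1, 3, 5, 3, 1, 1, 10]

a₀ = ⌊√31⌋ = 5.
With m₀=0, d₀=1 and mₖ₊₁ = dₖaₖ − mₖ, dₖ₊₁ = (n − mₖ₊₁²)/dₖ, aₖ₊₁ = ⌊(a₀+mₖ₊₁)/dₖ₊₁⌋:
  k=1: m=5, d=6, a=1
  k=2: m=1, d=5, a=1
  k=3: m=4, d=3, a=3
  k=4: m=5, d=2, a=5
  k=5: m=5, d=3, a=3
  k=6: m=4, d=5, a=1
  k=7: m=1, d=6, a=1
  k=8: m=5, d=1, a=10
d=1 and a=2a₀=10 at k=8, so the next step gives (m, d) = (5, 6) again — its k=1 value — and the period has length 8.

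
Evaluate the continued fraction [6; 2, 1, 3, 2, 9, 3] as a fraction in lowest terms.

Using pₖ = aₖpₖ₋₁ + pₖ₋₂ and qₖ = aₖqₖ₋₁ + qₖ₋₂:
  k=0: a=6, p=6, q=1
  k=1: a=2, p=13, q=2
  k=2: a=1, p=19, q=3
  k=3: a=3, p=70, q=11
  k=4: a=2, p=159, q=25
  k=5: a=9, p=1501, q=236
  k=6: a=3, p=4662, q=733

4662/733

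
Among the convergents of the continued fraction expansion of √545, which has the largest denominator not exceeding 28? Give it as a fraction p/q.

607/26

√545 = [23; 2, 1, 8, 1, 2, 46, …] (period length 6).
Convergents:
  p_0/q_0 = 23/1
  p_1/q_1 = 47/2
  p_2/q_2 = 70/3
  p_3/q_3 = 607/26
  p_4/q_4 = 677/29
q_3 = 26 ≤ 28 < 29 = q_4, so the answer is 607/26.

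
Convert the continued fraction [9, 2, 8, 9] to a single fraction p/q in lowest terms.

Using pₖ = aₖpₖ₋₁ + pₖ₋₂ and qₖ = aₖqₖ₋₁ + qₖ₋₂:
  k=0: a=9, p=9, q=1
  k=1: a=2, p=19, q=2
  k=2: a=8, p=161, q=17
  k=3: a=9, p=1468, q=155

1468/155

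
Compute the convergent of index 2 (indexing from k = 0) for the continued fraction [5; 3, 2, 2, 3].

Using pₖ = aₖpₖ₋₁ + pₖ₋₂, qₖ = aₖqₖ₋₁ + qₖ₋₂ (with p₋₁=1, p₋₂=0, q₋₁=0, q₋₂=1):
  k=0: a=5, p=5, q=1
  k=1: a=3, p=16, q=3
  k=2: a=2, p=37, q=7

37/7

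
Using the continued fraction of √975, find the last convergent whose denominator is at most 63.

√975 = [31; 4, 2, 4, 62, …] (period length 4).
Convergents:
  p_0/q_0 = 31/1
  p_1/q_1 = 125/4
  p_2/q_2 = 281/9
  p_3/q_3 = 1249/40
  p_4/q_4 = 77719/2489
q_3 = 40 ≤ 63 < 2489 = q_4, so the answer is 1249/40.

1249/40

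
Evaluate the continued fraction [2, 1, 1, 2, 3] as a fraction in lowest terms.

44/17

Using pₖ = aₖpₖ₋₁ + pₖ₋₂ and qₖ = aₖqₖ₋₁ + qₖ₋₂:
  k=0: a=2, p=2, q=1
  k=1: a=1, p=3, q=1
  k=2: a=1, p=5, q=2
  k=3: a=2, p=13, q=5
  k=4: a=3, p=44, q=17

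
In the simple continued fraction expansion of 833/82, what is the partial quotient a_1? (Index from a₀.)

833 = 10·82 + 13   →  a_0 = 10
82 = 6·13 + 4   →  a_1 = 6

6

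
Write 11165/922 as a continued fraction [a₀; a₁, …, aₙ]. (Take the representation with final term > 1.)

11165 = 12×922 + 101
922 = 9×101 + 13
101 = 7×13 + 10
13 = 1×10 + 3
10 = 3×3 + 1
3 = 3×1 + 0  (stop)
So 11165/922 = [12; 9, 7, 1, 3, 3].

[12; 9, 7, 1, 3, 3]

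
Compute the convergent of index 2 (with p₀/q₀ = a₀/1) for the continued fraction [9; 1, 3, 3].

39/4

Using pₖ = aₖpₖ₋₁ + pₖ₋₂, qₖ = aₖqₖ₋₁ + qₖ₋₂ (with p₋₁=1, p₋₂=0, q₋₁=0, q₋₂=1):
  k=0: a=9, p=9, q=1
  k=1: a=1, p=10, q=1
  k=2: a=3, p=39, q=4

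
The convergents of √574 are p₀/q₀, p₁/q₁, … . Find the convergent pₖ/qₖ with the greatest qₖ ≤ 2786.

27576/1151

√574 = [23; 1, 22, 1, 46, …] (period length 4).
Convergents:
  p_0/q_0 = 23/1
  p_1/q_1 = 24/1
  p_2/q_2 = 551/23
  p_3/q_3 = 575/24
  p_4/q_4 = 27001/1127
  p_5/q_5 = 27576/1151
  p_6/q_6 = 633673/26449
q_5 = 1151 ≤ 2786 < 26449 = q_6, so the answer is 27576/1151.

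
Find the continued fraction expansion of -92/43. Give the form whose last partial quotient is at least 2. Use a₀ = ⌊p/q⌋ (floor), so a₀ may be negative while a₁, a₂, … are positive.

[-3; 1, 6, 6]

-92 = -3*43 + 37
43 = 1*37 + 6
37 = 6*6 + 1
6 = 6*1 + 0  (stop)
So -92/43 = [-3; 1, 6, 6].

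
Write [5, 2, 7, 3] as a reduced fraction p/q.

Using pₖ = aₖpₖ₋₁ + pₖ₋₂ and qₖ = aₖqₖ₋₁ + qₖ₋₂:
  k=0: a=5, p=5, q=1
  k=1: a=2, p=11, q=2
  k=2: a=7, p=82, q=15
  k=3: a=3, p=257, q=47

257/47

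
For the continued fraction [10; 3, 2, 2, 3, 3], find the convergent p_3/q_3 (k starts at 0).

175/17

Using pₖ = aₖpₖ₋₁ + pₖ₋₂, qₖ = aₖqₖ₋₁ + qₖ₋₂ (with p₋₁=1, p₋₂=0, q₋₁=0, q₋₂=1):
  k=0: a=10, p=10, q=1
  k=1: a=3, p=31, q=3
  k=2: a=2, p=72, q=7
  k=3: a=2, p=175, q=17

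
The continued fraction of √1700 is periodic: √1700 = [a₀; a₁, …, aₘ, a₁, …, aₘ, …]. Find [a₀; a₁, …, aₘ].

a₀ = ⌊√1700⌋ = 41.
With m₀=0, d₀=1 and mₖ₊₁ = dₖaₖ − mₖ, dₖ₊₁ = (n − mₖ₊₁²)/dₖ, aₖ₊₁ = ⌊(a₀+mₖ₊₁)/dₖ₊₁⌋:
  k=1: m=41, d=19, a=4
  k=2: m=35, d=25, a=3
  k=3: m=40, d=4, a=20
  k=4: m=40, d=25, a=3
  k=5: m=35, d=19, a=4
  k=6: m=41, d=1, a=82
d=1 and a=2a₀=82 at k=6, so the next step gives (m, d) = (41, 19) again — its k=1 value — and the period has length 6.

[41; 4, 3, 20, 3, 4, 82]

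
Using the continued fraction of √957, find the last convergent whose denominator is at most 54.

959/31

√957 = [30; 1, 14, 2, 14, 1, 60, …] (period length 6).
Convergents:
  p_0/q_0 = 30/1
  p_1/q_1 = 31/1
  p_2/q_2 = 464/15
  p_3/q_3 = 959/31
  p_4/q_4 = 13890/449
q_3 = 31 ≤ 54 < 449 = q_4, so the answer is 959/31.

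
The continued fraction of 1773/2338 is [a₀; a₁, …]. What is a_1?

1

1773 = 0·2338 + 1773   →  a_0 = 0
2338 = 1·1773 + 565   →  a_1 = 1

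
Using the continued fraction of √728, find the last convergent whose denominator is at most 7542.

78651/2915

√728 = [26; 1, 52, …] (period length 2).
Convergents:
  p_0/q_0 = 26/1
  p_1/q_1 = 27/1
  p_2/q_2 = 1430/53
  p_3/q_3 = 1457/54
  p_4/q_4 = 77194/2861
  p_5/q_5 = 78651/2915
  p_6/q_6 = 4167046/154441
q_5 = 2915 ≤ 7542 < 154441 = q_6, so the answer is 78651/2915.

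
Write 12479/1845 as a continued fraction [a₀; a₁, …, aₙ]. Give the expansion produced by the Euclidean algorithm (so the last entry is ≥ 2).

[6; 1, 3, 4, 3, 6, 2, 2]

12479 = 6·1845 + 1409
1845 = 1·1409 + 436
1409 = 3·436 + 101
436 = 4·101 + 32
101 = 3·32 + 5
32 = 6·5 + 2
5 = 2·2 + 1
2 = 2·1 + 0  (stop)
So 12479/1845 = [6; 1, 3, 4, 3, 6, 2, 2].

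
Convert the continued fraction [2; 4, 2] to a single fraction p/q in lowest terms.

20/9

Using pₖ = aₖpₖ₋₁ + pₖ₋₂ and qₖ = aₖqₖ₋₁ + qₖ₋₂:
  k=0: a=2, p=2, q=1
  k=1: a=4, p=9, q=4
  k=2: a=2, p=20, q=9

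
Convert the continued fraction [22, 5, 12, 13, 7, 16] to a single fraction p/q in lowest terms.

Using pₖ = aₖpₖ₋₁ + pₖ₋₂ and qₖ = aₖqₖ₋₁ + qₖ₋₂:
  k=0: a=22, p=22, q=1
  k=1: a=5, p=111, q=5
  k=2: a=12, p=1354, q=61
  k=3: a=13, p=17713, q=798
  k=4: a=7, p=125345, q=5647
  k=5: a=16, p=2023233, q=91150

2023233/91150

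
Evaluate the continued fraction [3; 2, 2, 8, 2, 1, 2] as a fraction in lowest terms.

1195/351

Fold from the inside: start with 2/1.
  1 + 1/2 = 3/2
  2 + 2/3 = 8/3
  8 + 3/8 = 67/8
  2 + 8/67 = 142/67
  2 + 67/142 = 351/142
  3 + 142/351 = 1195/351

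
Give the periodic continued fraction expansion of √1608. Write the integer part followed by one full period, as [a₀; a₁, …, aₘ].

a₀ = ⌊√1608⌋ = 40.

[40; 10, 80]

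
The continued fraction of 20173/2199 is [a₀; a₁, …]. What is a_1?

5

20173 = 9·2199 + 382   →  a_0 = 9
2199 = 5·382 + 289   →  a_1 = 5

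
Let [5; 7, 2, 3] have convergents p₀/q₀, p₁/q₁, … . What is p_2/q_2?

77/15

Using pₖ = aₖpₖ₋₁ + pₖ₋₂, qₖ = aₖqₖ₋₁ + qₖ₋₂ (with p₋₁=1, p₋₂=0, q₋₁=0, q₋₂=1):
  k=0: a=5, p=5, q=1
  k=1: a=7, p=36, q=7
  k=2: a=2, p=77, q=15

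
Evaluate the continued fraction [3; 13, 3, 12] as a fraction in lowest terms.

1516/493

Using pₖ = aₖpₖ₋₁ + pₖ₋₂ and qₖ = aₖqₖ₋₁ + qₖ₋₂:
  k=0: a=3, p=3, q=1
  k=1: a=13, p=40, q=13
  k=2: a=3, p=123, q=40
  k=3: a=12, p=1516, q=493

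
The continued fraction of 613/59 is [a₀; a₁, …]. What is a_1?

613 = 10·59 + 23   →  a_0 = 10
59 = 2·23 + 13   →  a_1 = 2

2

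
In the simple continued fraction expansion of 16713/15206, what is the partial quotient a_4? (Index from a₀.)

16713 = 1·15206 + 1507   →  a_0 = 1
15206 = 10·1507 + 136   →  a_1 = 10
1507 = 11·136 + 11   →  a_2 = 11
136 = 12·11 + 4   →  a_3 = 12
11 = 2·4 + 3   →  a_4 = 2

2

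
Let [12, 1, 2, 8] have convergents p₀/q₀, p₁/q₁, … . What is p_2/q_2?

38/3

Using pₖ = aₖpₖ₋₁ + pₖ₋₂, qₖ = aₖqₖ₋₁ + qₖ₋₂ (with p₋₁=1, p₋₂=0, q₋₁=0, q₋₂=1):
  k=0: a=12, p=12, q=1
  k=1: a=1, p=13, q=1
  k=2: a=2, p=38, q=3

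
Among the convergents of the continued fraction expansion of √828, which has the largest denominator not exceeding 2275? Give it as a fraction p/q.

√828 = [28; 1, 3, 2, 3, 1, 56, …] (period length 6).
Convergents:
  p_0/q_0 = 28/1
  p_1/q_1 = 29/1
  p_2/q_2 = 115/4
  p_3/q_3 = 259/9
  p_4/q_4 = 892/31
  p_5/q_5 = 1151/40
  p_6/q_6 = 65348/2271
  p_7/q_7 = 66499/2311
q_6 = 2271 ≤ 2275 < 2311 = q_7, so the answer is 65348/2271.

65348/2271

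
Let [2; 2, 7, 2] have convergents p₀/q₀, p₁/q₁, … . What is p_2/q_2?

Using pₖ = aₖpₖ₋₁ + pₖ₋₂, qₖ = aₖqₖ₋₁ + qₖ₋₂ (with p₋₁=1, p₋₂=0, q₋₁=0, q₋₂=1):
  k=0: a=2, p=2, q=1
  k=1: a=2, p=5, q=2
  k=2: a=7, p=37, q=15

37/15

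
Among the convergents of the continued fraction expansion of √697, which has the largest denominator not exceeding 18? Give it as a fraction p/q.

132/5

√697 = [26; 2, 2, 52, …] (period length 3).
Convergents:
  p_0/q_0 = 26/1
  p_1/q_1 = 53/2
  p_2/q_2 = 132/5
  p_3/q_3 = 6917/262
q_2 = 5 ≤ 18 < 262 = q_3, so the answer is 132/5.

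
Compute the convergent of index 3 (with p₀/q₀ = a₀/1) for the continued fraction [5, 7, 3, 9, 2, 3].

1053/205

Using pₖ = aₖpₖ₋₁ + pₖ₋₂, qₖ = aₖqₖ₋₁ + qₖ₋₂ (with p₋₁=1, p₋₂=0, q₋₁=0, q₋₂=1):
  k=0: a=5, p=5, q=1
  k=1: a=7, p=36, q=7
  k=2: a=3, p=113, q=22
  k=3: a=9, p=1053, q=205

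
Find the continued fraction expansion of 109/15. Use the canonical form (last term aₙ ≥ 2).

109 = 7·15 + 4
15 = 3·4 + 3
4 = 1·3 + 1
3 = 3·1 + 0  (stop)
So 109/15 = [7; 3, 1, 3].

[7; 3, 1, 3]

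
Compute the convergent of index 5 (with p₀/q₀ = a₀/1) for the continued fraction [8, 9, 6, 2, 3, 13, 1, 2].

44398/5475

Using pₖ = aₖpₖ₋₁ + pₖ₋₂, qₖ = aₖqₖ₋₁ + qₖ₋₂ (with p₋₁=1, p₋₂=0, q₋₁=0, q₋₂=1):
  k=0: a=8, p=8, q=1
  k=1: a=9, p=73, q=9
  k=2: a=6, p=446, q=55
  k=3: a=2, p=965, q=119
  k=4: a=3, p=3341, q=412
  k=5: a=13, p=44398, q=5475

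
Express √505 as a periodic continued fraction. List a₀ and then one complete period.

[22; 2, 8, 2, 44]

a₀ = ⌊√505⌋ = 22.
With m₀=0, d₀=1 and mₖ₊₁ = dₖaₖ − mₖ, dₖ₊₁ = (n − mₖ₊₁²)/dₖ, aₖ₊₁ = ⌊(a₀+mₖ₊₁)/dₖ₊₁⌋:
  k=1: m=22, d=21, a=2
  k=2: m=20, d=5, a=8
  k=3: m=20, d=21, a=2
  k=4: m=22, d=1, a=44
d=1 and a=2a₀=44 at k=4, so the next step gives (m, d) = (22, 21) again — its k=1 value — and the period has length 4.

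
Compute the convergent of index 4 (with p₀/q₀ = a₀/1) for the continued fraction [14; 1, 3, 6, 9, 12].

Using pₖ = aₖpₖ₋₁ + pₖ₋₂, qₖ = aₖqₖ₋₁ + qₖ₋₂ (with p₋₁=1, p₋₂=0, q₋₁=0, q₋₂=1):
  k=0: a=14, p=14, q=1
  k=1: a=1, p=15, q=1
  k=2: a=3, p=59, q=4
  k=3: a=6, p=369, q=25
  k=4: a=9, p=3380, q=229

3380/229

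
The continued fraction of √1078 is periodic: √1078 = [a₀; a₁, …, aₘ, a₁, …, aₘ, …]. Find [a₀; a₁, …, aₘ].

[32; 1, 4, 1, 64]

a₀ = ⌊√1078⌋ = 32.
With m₀=0, d₀=1 and mₖ₊₁ = dₖaₖ − mₖ, dₖ₊₁ = (n − mₖ₊₁²)/dₖ, aₖ₊₁ = ⌊(a₀+mₖ₊₁)/dₖ₊₁⌋:
  k=1: m=32, d=54, a=1
  k=2: m=22, d=11, a=4
  k=3: m=22, d=54, a=1
  k=4: m=32, d=1, a=64
d=1 and a=2a₀=64 at k=4, so the next step gives (m, d) = (32, 54) again — its k=1 value — and the period has length 4.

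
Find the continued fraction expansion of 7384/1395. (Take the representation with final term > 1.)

7384 = 5*1395 + 409
1395 = 3*409 + 168
409 = 2*168 + 73
168 = 2*73 + 22
73 = 3*22 + 7
22 = 3*7 + 1
7 = 7*1 + 0  (stop)
So 7384/1395 = [5; 3, 2, 2, 3, 3, 7].

[5; 3, 2, 2, 3, 3, 7]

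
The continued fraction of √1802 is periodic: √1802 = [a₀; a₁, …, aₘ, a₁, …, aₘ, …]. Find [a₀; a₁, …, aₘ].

[42; 2, 4, 2, 84]

a₀ = ⌊√1802⌋ = 42.
With m₀=0, d₀=1 and mₖ₊₁ = dₖaₖ − mₖ, dₖ₊₁ = (n − mₖ₊₁²)/dₖ, aₖ₊₁ = ⌊(a₀+mₖ₊₁)/dₖ₊₁⌋:
  k=1: m=42, d=38, a=2
  k=2: m=34, d=17, a=4
  k=3: m=34, d=38, a=2
  k=4: m=42, d=1, a=84
d=1 and a=2a₀=84 at k=4, so the next step gives (m, d) = (42, 38) again — its k=1 value — and the period has length 4.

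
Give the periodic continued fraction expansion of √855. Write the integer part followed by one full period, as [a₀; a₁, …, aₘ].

a₀ = ⌊√855⌋ = 29.

[29; 4, 6, 4, 58]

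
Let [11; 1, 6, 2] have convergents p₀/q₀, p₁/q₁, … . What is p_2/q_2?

83/7

Using pₖ = aₖpₖ₋₁ + pₖ₋₂, qₖ = aₖqₖ₋₁ + qₖ₋₂ (with p₋₁=1, p₋₂=0, q₋₁=0, q₋₂=1):
  k=0: a=11, p=11, q=1
  k=1: a=1, p=12, q=1
  k=2: a=6, p=83, q=7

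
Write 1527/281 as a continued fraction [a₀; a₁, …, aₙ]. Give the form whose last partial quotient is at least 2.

1527 = 5×281 + 122
281 = 2×122 + 37
122 = 3×37 + 11
37 = 3×11 + 4
11 = 2×4 + 3
4 = 1×3 + 1
3 = 3×1 + 0  (stop)
So 1527/281 = [5; 2, 3, 3, 2, 1, 3].

[5; 2, 3, 3, 2, 1, 3]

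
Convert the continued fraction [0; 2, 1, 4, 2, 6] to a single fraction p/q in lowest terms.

71/200

Using pₖ = aₖpₖ₋₁ + pₖ₋₂ and qₖ = aₖqₖ₋₁ + qₖ₋₂:
  k=0: a=0, p=0, q=1
  k=1: a=2, p=1, q=2
  k=2: a=1, p=1, q=3
  k=3: a=4, p=5, q=14
  k=4: a=2, p=11, q=31
  k=5: a=6, p=71, q=200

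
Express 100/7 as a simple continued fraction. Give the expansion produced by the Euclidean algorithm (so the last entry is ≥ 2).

[14; 3, 2]

100 = 14×7 + 2
7 = 3×2 + 1
2 = 2×1 + 0  (stop)
So 100/7 = [14; 3, 2].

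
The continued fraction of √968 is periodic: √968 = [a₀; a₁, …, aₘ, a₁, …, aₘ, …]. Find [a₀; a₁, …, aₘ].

[31; 8, 1, 6, 1, 8, 62]

a₀ = ⌊√968⌋ = 31.
With m₀=0, d₀=1 and mₖ₊₁ = dₖaₖ − mₖ, dₖ₊₁ = (n − mₖ₊₁²)/dₖ, aₖ₊₁ = ⌊(a₀+mₖ₊₁)/dₖ₊₁⌋:
  k=1: m=31, d=7, a=8
  k=2: m=25, d=49, a=1
  k=3: m=24, d=8, a=6
  k=4: m=24, d=49, a=1
  k=5: m=25, d=7, a=8
  k=6: m=31, d=1, a=62
d=1 and a=2a₀=62 at k=6, so the next step gives (m, d) = (31, 7) again — its k=1 value — and the period has length 6.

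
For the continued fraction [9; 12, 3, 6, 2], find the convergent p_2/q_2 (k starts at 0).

Using pₖ = aₖpₖ₋₁ + pₖ₋₂, qₖ = aₖqₖ₋₁ + qₖ₋₂ (with p₋₁=1, p₋₂=0, q₋₁=0, q₋₂=1):
  k=0: a=9, p=9, q=1
  k=1: a=12, p=109, q=12
  k=2: a=3, p=336, q=37

336/37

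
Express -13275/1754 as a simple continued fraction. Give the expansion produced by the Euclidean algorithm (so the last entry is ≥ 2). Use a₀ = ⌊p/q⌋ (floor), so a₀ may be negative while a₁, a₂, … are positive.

[-8; 2, 3, 6, 2, 18]

-13275 = -8×1754 + 757
1754 = 2×757 + 240
757 = 3×240 + 37
240 = 6×37 + 18
37 = 2×18 + 1
18 = 18×1 + 0  (stop)
So -13275/1754 = [-8; 2, 3, 6, 2, 18].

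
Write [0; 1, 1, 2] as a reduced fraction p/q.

Using pₖ = aₖpₖ₋₁ + pₖ₋₂ and qₖ = aₖqₖ₋₁ + qₖ₋₂:
  k=0: a=0, p=0, q=1
  k=1: a=1, p=1, q=1
  k=2: a=1, p=1, q=2
  k=3: a=2, p=3, q=5

3/5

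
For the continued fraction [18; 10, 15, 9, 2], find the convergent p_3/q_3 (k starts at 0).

24778/1369

Using pₖ = aₖpₖ₋₁ + pₖ₋₂, qₖ = aₖqₖ₋₁ + qₖ₋₂ (with p₋₁=1, p₋₂=0, q₋₁=0, q₋₂=1):
  k=0: a=18, p=18, q=1
  k=1: a=10, p=181, q=10
  k=2: a=15, p=2733, q=151
  k=3: a=9, p=24778, q=1369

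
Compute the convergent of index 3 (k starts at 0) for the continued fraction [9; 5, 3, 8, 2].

Using pₖ = aₖpₖ₋₁ + pₖ₋₂, qₖ = aₖqₖ₋₁ + qₖ₋₂ (with p₋₁=1, p₋₂=0, q₋₁=0, q₋₂=1):
  k=0: a=9, p=9, q=1
  k=1: a=5, p=46, q=5
  k=2: a=3, p=147, q=16
  k=3: a=8, p=1222, q=133

1222/133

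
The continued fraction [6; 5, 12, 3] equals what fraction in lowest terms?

Fold from the inside: start with 3/1.
  12 + 1/3 = 37/3
  5 + 3/37 = 188/37
  6 + 37/188 = 1165/188

1165/188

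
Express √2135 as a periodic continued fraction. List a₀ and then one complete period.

a₀ = ⌊√2135⌋ = 46.
With m₀=0, d₀=1 and mₖ₊₁ = dₖaₖ − mₖ, dₖ₊₁ = (n − mₖ₊₁²)/dₖ, aₖ₊₁ = ⌊(a₀+mₖ₊₁)/dₖ₊₁⌋:
  k=1: m=46, d=19, a=4
  k=2: m=30, d=65, a=1
  k=3: m=35, d=14, a=5
  k=4: m=35, d=65, a=1
  k=5: m=30, d=19, a=4
  k=6: m=46, d=1, a=92
d=1 and a=2a₀=92 at k=6, so the next step gives (m, d) = (46, 19) again — its k=1 value — and the period has length 6.

[46; 4, 1, 5, 1, 4, 92]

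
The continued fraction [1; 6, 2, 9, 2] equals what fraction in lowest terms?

Using pₖ = aₖpₖ₋₁ + pₖ₋₂ and qₖ = aₖqₖ₋₁ + qₖ₋₂:
  k=0: a=1, p=1, q=1
  k=1: a=6, p=7, q=6
  k=2: a=2, p=15, q=13
  k=3: a=9, p=142, q=123
  k=4: a=2, p=299, q=259

299/259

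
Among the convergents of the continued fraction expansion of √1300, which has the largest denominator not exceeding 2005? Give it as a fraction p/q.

46764/1297

√1300 = [36; 18, 72, …] (period length 2).
Convergents:
  p_0/q_0 = 36/1
  p_1/q_1 = 649/18
  p_2/q_2 = 46764/1297
  p_3/q_3 = 842401/23364
q_2 = 1297 ≤ 2005 < 23364 = q_3, so the answer is 46764/1297.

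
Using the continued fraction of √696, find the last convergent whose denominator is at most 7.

√696 = [26; 2, 1, 1, 1, 1, 1, 2, 52, …] (period length 8).
Convergents:
  p_0/q_0 = 26/1
  p_1/q_1 = 53/2
  p_2/q_2 = 79/3
  p_3/q_3 = 132/5
  p_4/q_4 = 211/8
q_3 = 5 ≤ 7 < 8 = q_4, so the answer is 132/5.

132/5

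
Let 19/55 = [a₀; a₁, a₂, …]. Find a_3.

8

19 = 0·55 + 19   →  a_0 = 0
55 = 2·19 + 17   →  a_1 = 2
19 = 1·17 + 2   →  a_2 = 1
17 = 8·2 + 1   →  a_3 = 8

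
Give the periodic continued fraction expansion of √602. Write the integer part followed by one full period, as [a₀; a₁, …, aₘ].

[24; 1, 1, 6, 1, 1, 48]

a₀ = ⌊√602⌋ = 24.
With m₀=0, d₀=1 and mₖ₊₁ = dₖaₖ − mₖ, dₖ₊₁ = (n − mₖ₊₁²)/dₖ, aₖ₊₁ = ⌊(a₀+mₖ₊₁)/dₖ₊₁⌋:
  k=1: m=24, d=26, a=1
  k=2: m=2, d=23, a=1
  k=3: m=21, d=7, a=6
  k=4: m=21, d=23, a=1
  k=5: m=2, d=26, a=1
  k=6: m=24, d=1, a=48
d=1 and a=2a₀=48 at k=6, so the next step gives (m, d) = (24, 26) again — its k=1 value — and the period has length 6.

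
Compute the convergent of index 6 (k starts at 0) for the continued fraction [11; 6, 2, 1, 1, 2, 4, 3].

Using pₖ = aₖpₖ₋₁ + pₖ₋₂, qₖ = aₖqₖ₋₁ + qₖ₋₂ (with p₋₁=1, p₋₂=0, q₋₁=0, q₋₂=1):
  k=0: a=11, p=11, q=1
  k=1: a=6, p=67, q=6
  k=2: a=2, p=145, q=13
  k=3: a=1, p=212, q=19
  k=4: a=1, p=357, q=32
  k=5: a=2, p=926, q=83
  k=6: a=4, p=4061, q=364

4061/364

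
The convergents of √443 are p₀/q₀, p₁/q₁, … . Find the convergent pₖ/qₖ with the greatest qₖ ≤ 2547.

18585/883

√443 = [21; 21, 42, …] (period length 2).
Convergents:
  p_0/q_0 = 21/1
  p_1/q_1 = 442/21
  p_2/q_2 = 18585/883
  p_3/q_3 = 390727/18564
q_2 = 883 ≤ 2547 < 18564 = q_3, so the answer is 18585/883.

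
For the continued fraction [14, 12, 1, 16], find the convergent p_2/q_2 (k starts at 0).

Using pₖ = aₖpₖ₋₁ + pₖ₋₂, qₖ = aₖqₖ₋₁ + qₖ₋₂ (with p₋₁=1, p₋₂=0, q₋₁=0, q₋₂=1):
  k=0: a=14, p=14, q=1
  k=1: a=12, p=169, q=12
  k=2: a=1, p=183, q=13

183/13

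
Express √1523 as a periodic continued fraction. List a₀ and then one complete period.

a₀ = ⌊√1523⌋ = 39.
With m₀=0, d₀=1 and mₖ₊₁ = dₖaₖ − mₖ, dₖ₊₁ = (n − mₖ₊₁²)/dₖ, aₖ₊₁ = ⌊(a₀+mₖ₊₁)/dₖ₊₁⌋:
  k=1: m=39, d=2, a=39
  k=2: m=39, d=1, a=78
d=1 and a=2a₀=78 at k=2, so the next step gives (m, d) = (39, 2) again — its k=1 value — and the period has length 2.

[39; 39, 78]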